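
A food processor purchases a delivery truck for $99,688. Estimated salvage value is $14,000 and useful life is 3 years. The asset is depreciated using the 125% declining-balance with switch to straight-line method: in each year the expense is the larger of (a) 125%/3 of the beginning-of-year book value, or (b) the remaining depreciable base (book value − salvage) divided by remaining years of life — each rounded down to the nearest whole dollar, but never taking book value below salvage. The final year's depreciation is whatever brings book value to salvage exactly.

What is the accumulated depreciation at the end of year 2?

Depreciable base = $99,688 − $14,000 = $85,688.
Year 1: DB = ⌊$99,688 × 125%/3⌋ = $41,536; SL = ⌊$85,688/3⌋ = $28,562 → take DB $41,536. Book value $58,152.
Year 2: DB = ⌊$58,152 × 125%/3⌋ = $24,230; SL = ⌊$44,152/2⌋ = $22,076 → take DB $24,230. Book value $33,922.
Accumulated through year 2 = $99,688 − $33,922 = $65,766.

$65,766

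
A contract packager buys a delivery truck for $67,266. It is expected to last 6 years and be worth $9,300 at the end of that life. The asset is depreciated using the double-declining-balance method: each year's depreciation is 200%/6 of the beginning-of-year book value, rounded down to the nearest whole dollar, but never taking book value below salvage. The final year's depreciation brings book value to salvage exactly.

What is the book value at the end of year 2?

$29,896

Depreciable base = $67,266 − $9,300 = $57,966.
Year 1: ⌊$67,266 × 200%/6⌋ = $22,422. Book value $44,844.
Year 2: ⌊$44,844 × 200%/6⌋ = $14,948. Book value $29,896.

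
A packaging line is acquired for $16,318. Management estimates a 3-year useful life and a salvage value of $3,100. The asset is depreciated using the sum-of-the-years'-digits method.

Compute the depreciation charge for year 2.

$4,406

Depreciable base = $16,318 − $3,100 = $13,218.
Sum of the years' digits = 3+2+1 = 6.
Year 1: $13,218 × 3/6 = $6,609. Book value $9,709.
Year 2: $13,218 × 2/6 = $4,406. Book value $5,303.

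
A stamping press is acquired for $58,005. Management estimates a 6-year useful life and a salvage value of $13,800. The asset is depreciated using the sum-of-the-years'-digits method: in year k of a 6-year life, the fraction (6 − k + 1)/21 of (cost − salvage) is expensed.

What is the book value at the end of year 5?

Depreciable base = $58,005 − $13,800 = $44,205.
Sum of the years' digits = 6+5+4+3+2+1 = 21.
Year 1: $44,205 × 6/21 = $12,630. Book value $45,375.
Year 2: $44,205 × 5/21 = $10,525. Book value $34,850.
Year 3: $44,205 × 4/21 = $8,420. Book value $26,430.
Year 4: $44,205 × 3/21 = $6,315. Book value $20,115.
Year 5: $44,205 × 2/21 = $4,210. Book value $15,905.

$15,905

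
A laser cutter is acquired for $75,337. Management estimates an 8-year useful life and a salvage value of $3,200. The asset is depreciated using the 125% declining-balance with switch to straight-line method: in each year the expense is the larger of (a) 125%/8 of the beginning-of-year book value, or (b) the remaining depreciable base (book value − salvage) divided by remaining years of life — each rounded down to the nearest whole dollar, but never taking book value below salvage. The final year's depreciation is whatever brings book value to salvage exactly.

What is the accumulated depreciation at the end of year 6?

Depreciable base = $75,337 − $3,200 = $72,137.
Year 1: DB = ⌊$75,337 × 125%/8⌋ = $11,771; SL = ⌊$72,137/8⌋ = $9,017 → take DB $11,771. Book value $63,566.
Year 2: DB = ⌊$63,566 × 125%/8⌋ = $9,932; SL = ⌊$60,366/7⌋ = $8,623 → take DB $9,932. Book value $53,634.
Year 3: DB = ⌊$53,634 × 125%/8⌋ = $8,380; SL = ⌊$50,434/6⌋ = $8,405 → take SL $8,405. Book value $45,229.
Year 4: DB = ⌊$45,229 × 125%/8⌋ = $7,067; SL = ⌊$42,029/5⌋ = $8,405 → take SL $8,405. Book value $36,824.
Year 5: DB = ⌊$36,824 × 125%/8⌋ = $5,753; SL = ⌊$33,624/4⌋ = $8,406 → take SL $8,406. Book value $28,418.
Year 6: DB = ⌊$28,418 × 125%/8⌋ = $4,440; SL = ⌊$25,218/3⌋ = $8,406 → take SL $8,406. Book value $20,012.
Accumulated through year 6 = $75,337 − $20,012 = $55,325.

$55,325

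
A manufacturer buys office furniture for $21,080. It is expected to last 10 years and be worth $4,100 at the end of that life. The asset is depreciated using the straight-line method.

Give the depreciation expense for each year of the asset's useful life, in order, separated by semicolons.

Depreciable base = $21,080 − $4,100 = $16,980.
Annual expense = $16,980 / 10 = $1,698.
End of year 1: book value $19,382.
End of year 2: book value $17,684.
End of year 3: book value $15,986.
End of year 4: book value $14,288.
End of year 5: book value $12,590.
End of year 6: book value $10,892.
End of year 7: book value $9,194.
End of year 8: book value $7,496.
End of year 9: book value $5,798.
End of year 10: book value $4,100.

$1,698; $1,698; $1,698; $1,698; $1,698; $1,698; $1,698; $1,698; $1,698; $1,698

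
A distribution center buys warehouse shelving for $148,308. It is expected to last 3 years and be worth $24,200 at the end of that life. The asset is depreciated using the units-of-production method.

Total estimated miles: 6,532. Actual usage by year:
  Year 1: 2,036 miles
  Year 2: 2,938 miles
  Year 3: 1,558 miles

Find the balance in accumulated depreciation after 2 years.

Depreciable base = $148,308 − $24,200 = $124,108.
Rate = $124,108 / 6,532 miles = $19 per mile.
Year 1: 2,036 × $19 = $38,684. Book value $109,624.
Year 2: 2,938 × $19 = $55,822. Book value $53,802.
Accumulated through year 2 = $148,308 − $53,802 = $94,506.

$94,506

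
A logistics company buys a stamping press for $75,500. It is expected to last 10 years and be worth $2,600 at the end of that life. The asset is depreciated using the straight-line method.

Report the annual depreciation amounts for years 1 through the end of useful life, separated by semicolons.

$7,290; $7,290; $7,290; $7,290; $7,290; $7,290; $7,290; $7,290; $7,290; $7,290

Depreciable base = $75,500 − $2,600 = $72,900.
Annual expense = $72,900 / 10 = $7,290.
End of year 1: book value $68,210.
End of year 2: book value $60,920.
End of year 3: book value $53,630.
End of year 4: book value $46,340.
End of year 5: book value $39,050.
End of year 6: book value $31,760.
End of year 7: book value $24,470.
End of year 8: book value $17,180.
End of year 9: book value $9,890.
End of year 10: book value $2,600.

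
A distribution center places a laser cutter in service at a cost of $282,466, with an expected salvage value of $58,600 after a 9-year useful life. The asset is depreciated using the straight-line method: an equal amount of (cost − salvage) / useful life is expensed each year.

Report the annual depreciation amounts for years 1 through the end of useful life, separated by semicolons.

Depreciable base = $282,466 − $58,600 = $223,866.
Annual expense = $223,866 / 9 = $24,874.
End of year 1: book value $257,592.
End of year 2: book value $232,718.
End of year 3: book value $207,844.
End of year 4: book value $182,970.
End of year 5: book value $158,096.
End of year 6: book value $133,222.
End of year 7: book value $108,348.
End of year 8: book value $83,474.
End of year 9: book value $58,600.

$24,874; $24,874; $24,874; $24,874; $24,874; $24,874; $24,874; $24,874; $24,874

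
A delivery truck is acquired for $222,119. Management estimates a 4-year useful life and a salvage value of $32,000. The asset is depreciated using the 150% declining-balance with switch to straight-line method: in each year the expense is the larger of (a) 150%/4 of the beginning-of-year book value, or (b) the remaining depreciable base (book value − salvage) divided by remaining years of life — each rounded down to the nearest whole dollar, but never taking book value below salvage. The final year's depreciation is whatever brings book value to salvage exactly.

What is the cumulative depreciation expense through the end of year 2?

$135,353

Depreciable base = $222,119 − $32,000 = $190,119.
Year 1: DB = ⌊$222,119 × 150%/4⌋ = $83,294; SL = ⌊$190,119/4⌋ = $47,529 → take DB $83,294. Book value $138,825.
Year 2: DB = ⌊$138,825 × 150%/4⌋ = $52,059; SL = ⌊$106,825/3⌋ = $35,608 → take DB $52,059. Book value $86,766.
Accumulated through year 2 = $222,119 − $86,766 = $135,353.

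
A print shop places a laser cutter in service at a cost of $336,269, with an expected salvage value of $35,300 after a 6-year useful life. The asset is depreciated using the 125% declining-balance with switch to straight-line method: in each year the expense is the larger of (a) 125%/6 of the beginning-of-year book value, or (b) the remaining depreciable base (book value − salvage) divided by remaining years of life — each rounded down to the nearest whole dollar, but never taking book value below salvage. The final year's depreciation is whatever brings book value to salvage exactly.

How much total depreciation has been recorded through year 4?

$213,271

Depreciable base = $336,269 − $35,300 = $300,969.
Year 1: DB = ⌊$336,269 × 125%/6⌋ = $70,056; SL = ⌊$300,969/6⌋ = $50,161 → take DB $70,056. Book value $266,213.
Year 2: DB = ⌊$266,213 × 125%/6⌋ = $55,461; SL = ⌊$230,913/5⌋ = $46,182 → take DB $55,461. Book value $210,752.
Year 3: DB = ⌊$210,752 × 125%/6⌋ = $43,906; SL = ⌊$175,452/4⌋ = $43,863 → take DB $43,906. Book value $166,846.
Year 4: DB = ⌊$166,846 × 125%/6⌋ = $34,759; SL = ⌊$131,546/3⌋ = $43,848 → take SL $43,848. Book value $122,998.
Accumulated through year 4 = $336,269 − $122,998 = $213,271.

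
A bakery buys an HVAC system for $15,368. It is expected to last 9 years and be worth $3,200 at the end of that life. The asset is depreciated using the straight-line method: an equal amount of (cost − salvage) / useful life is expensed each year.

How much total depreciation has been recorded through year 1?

Depreciable base = $15,368 − $3,200 = $12,168.
Annual expense = $12,168 / 9 = $1,352.
End of year 1: book value $14,016.
Accumulated through year 1 = $15,368 − $14,016 = $1,352.

$1,352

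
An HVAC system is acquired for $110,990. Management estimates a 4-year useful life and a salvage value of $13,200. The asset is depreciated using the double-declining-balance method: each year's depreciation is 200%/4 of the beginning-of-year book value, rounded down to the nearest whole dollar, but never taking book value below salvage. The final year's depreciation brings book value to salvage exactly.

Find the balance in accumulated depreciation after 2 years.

Depreciable base = $110,990 − $13,200 = $97,790.
Year 1: ⌊$110,990 × 200%/4⌋ = $55,495. Book value $55,495.
Year 2: ⌊$55,495 × 200%/4⌋ = $27,747. Book value $27,748.
Accumulated through year 2 = $110,990 − $27,748 = $83,242.

$83,242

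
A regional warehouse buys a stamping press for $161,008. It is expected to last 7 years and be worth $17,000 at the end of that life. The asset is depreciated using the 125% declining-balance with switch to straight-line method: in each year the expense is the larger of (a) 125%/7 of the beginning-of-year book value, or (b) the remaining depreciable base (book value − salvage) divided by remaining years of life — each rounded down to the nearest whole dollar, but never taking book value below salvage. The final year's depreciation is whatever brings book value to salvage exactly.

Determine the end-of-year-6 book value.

$35,060

Depreciable base = $161,008 − $17,000 = $144,008.
Year 1: DB = ⌊$161,008 × 125%/7⌋ = $28,751; SL = ⌊$144,008/7⌋ = $20,572 → take DB $28,751. Book value $132,257.
Year 2: DB = ⌊$132,257 × 125%/7⌋ = $23,617; SL = ⌊$115,257/6⌋ = $19,209 → take DB $23,617. Book value $108,640.
Year 3: DB = ⌊$108,640 × 125%/7⌋ = $19,400; SL = ⌊$91,640/5⌋ = $18,328 → take DB $19,400. Book value $89,240.
Year 4: DB = ⌊$89,240 × 125%/7⌋ = $15,935; SL = ⌊$72,240/4⌋ = $18,060 → take SL $18,060. Book value $71,180.
Year 5: DB = ⌊$71,180 × 125%/7⌋ = $12,710; SL = ⌊$54,180/3⌋ = $18,060 → take SL $18,060. Book value $53,120.
Year 6: DB = ⌊$53,120 × 125%/7⌋ = $9,485; SL = ⌊$36,120/2⌋ = $18,060 → take SL $18,060. Book value $35,060.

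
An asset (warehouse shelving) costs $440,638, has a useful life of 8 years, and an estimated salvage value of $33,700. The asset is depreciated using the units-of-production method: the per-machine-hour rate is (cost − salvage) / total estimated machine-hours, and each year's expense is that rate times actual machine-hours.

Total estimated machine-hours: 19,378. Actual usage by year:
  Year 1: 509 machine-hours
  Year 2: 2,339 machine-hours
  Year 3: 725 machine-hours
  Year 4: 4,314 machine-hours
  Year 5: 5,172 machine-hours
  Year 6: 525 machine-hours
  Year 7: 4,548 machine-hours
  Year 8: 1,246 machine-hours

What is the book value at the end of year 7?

Depreciable base = $440,638 − $33,700 = $406,938.
Rate = $406,938 / 19,378 machine-hours = $21 per machine-hour.
Year 1: 509 × $21 = $10,689. Book value $429,949.
Year 2: 2,339 × $21 = $49,119. Book value $380,830.
Year 3: 725 × $21 = $15,225. Book value $365,605.
Year 4: 4,314 × $21 = $90,594. Book value $275,011.
Year 5: 5,172 × $21 = $108,612. Book value $166,399.
Year 6: 525 × $21 = $11,025. Book value $155,374.
Year 7: 4,548 × $21 = $95,508. Book value $59,866.

$59,866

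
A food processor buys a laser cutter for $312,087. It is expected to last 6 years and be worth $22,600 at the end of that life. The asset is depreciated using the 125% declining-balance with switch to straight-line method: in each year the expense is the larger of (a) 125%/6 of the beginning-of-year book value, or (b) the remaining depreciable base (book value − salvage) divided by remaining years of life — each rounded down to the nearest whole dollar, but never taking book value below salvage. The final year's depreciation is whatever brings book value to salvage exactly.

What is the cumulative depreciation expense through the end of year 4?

Depreciable base = $312,087 − $22,600 = $289,487.
Year 1: DB = ⌊$312,087 × 125%/6⌋ = $65,018; SL = ⌊$289,487/6⌋ = $48,247 → take DB $65,018. Book value $247,069.
Year 2: DB = ⌊$247,069 × 125%/6⌋ = $51,472; SL = ⌊$224,469/5⌋ = $44,893 → take DB $51,472. Book value $195,597.
Year 3: DB = ⌊$195,597 × 125%/6⌋ = $40,749; SL = ⌊$172,997/4⌋ = $43,249 → take SL $43,249. Book value $152,348.
Year 4: DB = ⌊$152,348 × 125%/6⌋ = $31,739; SL = ⌊$129,748/3⌋ = $43,249 → take SL $43,249. Book value $109,099.
Accumulated through year 4 = $312,087 − $109,099 = $202,988.

$202,988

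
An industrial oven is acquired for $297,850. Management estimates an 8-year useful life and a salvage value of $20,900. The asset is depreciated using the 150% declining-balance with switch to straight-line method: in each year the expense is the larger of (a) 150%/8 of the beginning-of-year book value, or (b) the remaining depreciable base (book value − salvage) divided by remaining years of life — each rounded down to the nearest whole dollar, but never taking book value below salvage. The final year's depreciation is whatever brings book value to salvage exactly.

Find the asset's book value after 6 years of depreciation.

Depreciable base = $297,850 − $20,900 = $276,950.
Year 1: DB = ⌊$297,850 × 150%/8⌋ = $55,846; SL = ⌊$276,950/8⌋ = $34,618 → take DB $55,846. Book value $242,004.
Year 2: DB = ⌊$242,004 × 150%/8⌋ = $45,375; SL = ⌊$221,104/7⌋ = $31,586 → take DB $45,375. Book value $196,629.
Year 3: DB = ⌊$196,629 × 150%/8⌋ = $36,867; SL = ⌊$175,729/6⌋ = $29,288 → take DB $36,867. Book value $159,762.
Year 4: DB = ⌊$159,762 × 150%/8⌋ = $29,955; SL = ⌊$138,862/5⌋ = $27,772 → take DB $29,955. Book value $129,807.
Year 5: DB = ⌊$129,807 × 150%/8⌋ = $24,338; SL = ⌊$108,907/4⌋ = $27,226 → take SL $27,226. Book value $102,581.
Year 6: DB = ⌊$102,581 × 150%/8⌋ = $19,233; SL = ⌊$81,681/3⌋ = $27,227 → take SL $27,227. Book value $75,354.

$75,354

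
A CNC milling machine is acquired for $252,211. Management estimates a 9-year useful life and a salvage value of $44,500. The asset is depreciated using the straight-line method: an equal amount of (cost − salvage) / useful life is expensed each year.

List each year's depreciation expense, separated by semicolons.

Depreciable base = $252,211 − $44,500 = $207,711.
Annual expense = $207,711 / 9 = $23,079.
End of year 1: book value $229,132.
End of year 2: book value $206,053.
End of year 3: book value $182,974.
End of year 4: book value $159,895.
End of year 5: book value $136,816.
End of year 6: book value $113,737.
End of year 7: book value $90,658.
End of year 8: book value $67,579.
End of year 9: book value $44,500.

$23,079; $23,079; $23,079; $23,079; $23,079; $23,079; $23,079; $23,079; $23,079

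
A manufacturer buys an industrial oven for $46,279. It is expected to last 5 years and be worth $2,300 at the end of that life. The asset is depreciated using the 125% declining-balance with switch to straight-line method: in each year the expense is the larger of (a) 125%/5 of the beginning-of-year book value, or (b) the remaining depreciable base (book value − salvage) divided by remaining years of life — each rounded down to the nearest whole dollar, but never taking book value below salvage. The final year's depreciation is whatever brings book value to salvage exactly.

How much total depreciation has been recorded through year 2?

$20,246

Depreciable base = $46,279 − $2,300 = $43,979.
Year 1: DB = ⌊$46,279 × 125%/5⌋ = $11,569; SL = ⌊$43,979/5⌋ = $8,795 → take DB $11,569. Book value $34,710.
Year 2: DB = ⌊$34,710 × 125%/5⌋ = $8,677; SL = ⌊$32,410/4⌋ = $8,102 → take DB $8,677. Book value $26,033.
Accumulated through year 2 = $46,279 − $26,033 = $20,246.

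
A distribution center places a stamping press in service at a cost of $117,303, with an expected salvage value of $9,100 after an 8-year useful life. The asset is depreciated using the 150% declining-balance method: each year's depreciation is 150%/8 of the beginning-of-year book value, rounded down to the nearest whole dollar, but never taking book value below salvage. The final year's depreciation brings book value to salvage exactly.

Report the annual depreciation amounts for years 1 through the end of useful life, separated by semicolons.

$21,994; $17,870; $14,519; $11,797; $9,585; $7,788; $6,328; $18,322

Depreciable base = $117,303 − $9,100 = $108,203.
Year 1: ⌊$117,303 × 150%/8⌋ = $21,994. Book value $95,309.
Year 2: ⌊$95,309 × 150%/8⌋ = $17,870. Book value $77,439.
Year 3: ⌊$77,439 × 150%/8⌋ = $14,519. Book value $62,920.
Year 4: ⌊$62,920 × 150%/8⌋ = $11,797. Book value $51,123.
Year 5: ⌊$51,123 × 150%/8⌋ = $9,585. Book value $41,538.
Year 6: ⌊$41,538 × 150%/8⌋ = $7,788. Book value $33,750.
Year 7: ⌊$33,750 × 150%/8⌋ = $6,328. Book value $27,422.
Year 8 (final): $27,422 − $9,100 = $18,322. Book value $9,100.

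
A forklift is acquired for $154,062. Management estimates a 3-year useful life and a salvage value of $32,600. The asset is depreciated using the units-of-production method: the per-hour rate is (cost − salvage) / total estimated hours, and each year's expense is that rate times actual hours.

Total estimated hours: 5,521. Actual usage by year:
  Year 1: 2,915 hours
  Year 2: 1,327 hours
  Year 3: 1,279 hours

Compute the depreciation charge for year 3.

$28,138

Depreciable base = $154,062 − $32,600 = $121,462.
Rate = $121,462 / 5,521 hours = $22 per hour.
Year 1: 2,915 × $22 = $64,130. Book value $89,932.
Year 2: 1,327 × $22 = $29,194. Book value $60,738.
Year 3: 1,279 × $22 = $28,138. Book value $32,600.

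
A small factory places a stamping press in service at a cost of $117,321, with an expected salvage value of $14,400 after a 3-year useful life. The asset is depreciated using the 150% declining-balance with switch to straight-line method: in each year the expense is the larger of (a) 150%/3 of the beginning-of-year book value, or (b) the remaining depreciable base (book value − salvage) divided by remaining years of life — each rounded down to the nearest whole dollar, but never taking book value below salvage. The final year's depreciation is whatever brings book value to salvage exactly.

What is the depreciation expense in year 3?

Depreciable base = $117,321 − $14,400 = $102,921.
Year 1: DB = ⌊$117,321 × 150%/3⌋ = $58,660; SL = ⌊$102,921/3⌋ = $34,307 → take DB $58,660. Book value $58,661.
Year 2: DB = ⌊$58,661 × 150%/3⌋ = $29,330; SL = ⌊$44,261/2⌋ = $22,130 → take DB $29,330. Book value $29,331.
Year 3 (final): $29,331 − $14,400 = $14,931. Book value $14,400.

$14,931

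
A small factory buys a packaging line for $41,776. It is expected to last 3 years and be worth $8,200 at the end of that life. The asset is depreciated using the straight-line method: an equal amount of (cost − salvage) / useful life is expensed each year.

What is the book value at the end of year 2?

$19,392

Depreciable base = $41,776 − $8,200 = $33,576.
Annual expense = $33,576 / 3 = $11,192.
End of year 1: book value $30,584.
End of year 2: book value $19,392.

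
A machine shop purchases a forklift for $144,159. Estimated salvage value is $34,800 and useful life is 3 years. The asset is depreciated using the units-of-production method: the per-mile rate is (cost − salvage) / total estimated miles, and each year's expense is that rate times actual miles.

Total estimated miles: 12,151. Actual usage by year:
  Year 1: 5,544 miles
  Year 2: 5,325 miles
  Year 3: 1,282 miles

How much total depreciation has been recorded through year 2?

$97,821

Depreciable base = $144,159 − $34,800 = $109,359.
Rate = $109,359 / 12,151 miles = $9 per mile.
Year 1: 5,544 × $9 = $49,896. Book value $94,263.
Year 2: 5,325 × $9 = $47,925. Book value $46,338.
Accumulated through year 2 = $144,159 − $46,338 = $97,821.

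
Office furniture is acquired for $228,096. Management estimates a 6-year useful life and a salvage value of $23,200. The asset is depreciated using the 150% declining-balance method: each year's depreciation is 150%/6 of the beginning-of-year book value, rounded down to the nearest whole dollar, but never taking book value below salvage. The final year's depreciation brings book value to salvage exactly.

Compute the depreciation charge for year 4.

$24,057

Depreciable base = $228,096 − $23,200 = $204,896.
Year 1: ⌊$228,096 × 150%/6⌋ = $57,024. Book value $171,072.
Year 2: ⌊$171,072 × 150%/6⌋ = $42,768. Book value $128,304.
Year 3: ⌊$128,304 × 150%/6⌋ = $32,076. Book value $96,228.
Year 4: ⌊$96,228 × 150%/6⌋ = $24,057. Book value $72,171.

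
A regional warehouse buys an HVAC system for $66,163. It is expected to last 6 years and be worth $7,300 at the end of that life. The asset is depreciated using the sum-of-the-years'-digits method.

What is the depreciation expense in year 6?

Depreciable base = $66,163 − $7,300 = $58,863.
Sum of the years' digits = 6+5+4+3+2+1 = 21.
Year 1: $58,863 × 6/21 = $16,818. Book value $49,345.
Year 2: $58,863 × 5/21 = $14,015. Book value $35,330.
Year 3: $58,863 × 4/21 = $11,212. Book value $24,118.
Year 4: $58,863 × 3/21 = $8,409. Book value $15,709.
Year 5: $58,863 × 2/21 = $5,606. Book value $10,103.
Year 6: $58,863 × 1/21 = $2,803. Book value $7,300.

$2,803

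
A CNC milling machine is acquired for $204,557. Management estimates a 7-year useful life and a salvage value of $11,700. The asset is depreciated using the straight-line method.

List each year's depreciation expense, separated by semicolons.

Depreciable base = $204,557 − $11,700 = $192,857.
Annual expense = $192,857 / 7 = $27,551.
End of year 1: book value $177,006.
End of year 2: book value $149,455.
End of year 3: book value $121,904.
End of year 4: book value $94,353.
End of year 5: book value $66,802.
End of year 6: book value $39,251.
End of year 7: book value $11,700.

$27,551; $27,551; $27,551; $27,551; $27,551; $27,551; $27,551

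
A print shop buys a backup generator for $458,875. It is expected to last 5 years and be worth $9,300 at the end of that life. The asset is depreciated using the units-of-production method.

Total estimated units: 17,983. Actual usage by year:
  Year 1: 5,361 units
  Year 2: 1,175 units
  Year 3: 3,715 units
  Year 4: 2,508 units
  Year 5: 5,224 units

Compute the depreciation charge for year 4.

Depreciable base = $458,875 − $9,300 = $449,575.
Rate = $449,575 / 17,983 units = $25 per unit.
Year 1: 5,361 × $25 = $134,025. Book value $324,850.
Year 2: 1,175 × $25 = $29,375. Book value $295,475.
Year 3: 3,715 × $25 = $92,875. Book value $202,600.
Year 4: 2,508 × $25 = $62,700. Book value $139,900.

$62,700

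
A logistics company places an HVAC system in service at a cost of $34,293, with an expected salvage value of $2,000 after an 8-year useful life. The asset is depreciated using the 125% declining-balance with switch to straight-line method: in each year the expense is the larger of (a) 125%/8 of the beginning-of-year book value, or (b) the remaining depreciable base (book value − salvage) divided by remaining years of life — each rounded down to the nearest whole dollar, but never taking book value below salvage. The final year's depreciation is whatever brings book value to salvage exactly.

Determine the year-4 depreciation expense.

$3,720

Depreciable base = $34,293 − $2,000 = $32,293.
Year 1: DB = ⌊$34,293 × 125%/8⌋ = $5,358; SL = ⌊$32,293/8⌋ = $4,036 → take DB $5,358. Book value $28,935.
Year 2: DB = ⌊$28,935 × 125%/8⌋ = $4,521; SL = ⌊$26,935/7⌋ = $3,847 → take DB $4,521. Book value $24,414.
Year 3: DB = ⌊$24,414 × 125%/8⌋ = $3,814; SL = ⌊$22,414/6⌋ = $3,735 → take DB $3,814. Book value $20,600.
Year 4: DB = ⌊$20,600 × 125%/8⌋ = $3,218; SL = ⌊$18,600/5⌋ = $3,720 → take SL $3,720. Book value $16,880.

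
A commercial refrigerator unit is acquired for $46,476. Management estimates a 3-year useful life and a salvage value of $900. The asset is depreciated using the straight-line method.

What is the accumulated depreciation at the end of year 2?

$30,384

Depreciable base = $46,476 − $900 = $45,576.
Annual expense = $45,576 / 3 = $15,192.
End of year 1: book value $31,284.
End of year 2: book value $16,092.
Accumulated through year 2 = $46,476 − $16,092 = $30,384.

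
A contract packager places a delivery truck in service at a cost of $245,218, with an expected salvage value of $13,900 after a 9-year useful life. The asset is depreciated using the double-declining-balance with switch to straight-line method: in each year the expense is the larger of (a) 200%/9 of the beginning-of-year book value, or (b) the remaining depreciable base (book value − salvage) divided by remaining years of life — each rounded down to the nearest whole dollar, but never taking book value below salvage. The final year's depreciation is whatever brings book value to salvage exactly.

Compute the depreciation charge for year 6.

Depreciable base = $245,218 − $13,900 = $231,318.
Year 1: DB = ⌊$245,218 × 200%/9⌋ = $54,492; SL = ⌊$231,318/9⌋ = $25,702 → take DB $54,492. Book value $190,726.
Year 2: DB = ⌊$190,726 × 200%/9⌋ = $42,383; SL = ⌊$176,826/8⌋ = $22,103 → take DB $42,383. Book value $148,343.
Year 3: DB = ⌊$148,343 × 200%/9⌋ = $32,965; SL = ⌊$134,443/7⌋ = $19,206 → take DB $32,965. Book value $115,378.
Year 4: DB = ⌊$115,378 × 200%/9⌋ = $25,639; SL = ⌊$101,478/6⌋ = $16,913 → take DB $25,639. Book value $89,739.
Year 5: DB = ⌊$89,739 × 200%/9⌋ = $19,942; SL = ⌊$75,839/5⌋ = $15,167 → take DB $19,942. Book value $69,797.
Year 6: DB = ⌊$69,797 × 200%/9⌋ = $15,510; SL = ⌊$55,897/4⌋ = $13,974 → take DB $15,510. Book value $54,287.

$15,510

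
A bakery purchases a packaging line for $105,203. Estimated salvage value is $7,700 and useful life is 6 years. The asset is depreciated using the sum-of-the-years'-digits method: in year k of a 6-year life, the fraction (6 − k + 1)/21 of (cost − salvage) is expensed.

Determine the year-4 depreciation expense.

Depreciable base = $105,203 − $7,700 = $97,503.
Sum of the years' digits = 6+5+4+3+2+1 = 21.
Year 1: $97,503 × 6/21 = $27,858. Book value $77,345.
Year 2: $97,503 × 5/21 = $23,215. Book value $54,130.
Year 3: $97,503 × 4/21 = $18,572. Book value $35,558.
Year 4: $97,503 × 3/21 = $13,929. Book value $21,629.

$13,929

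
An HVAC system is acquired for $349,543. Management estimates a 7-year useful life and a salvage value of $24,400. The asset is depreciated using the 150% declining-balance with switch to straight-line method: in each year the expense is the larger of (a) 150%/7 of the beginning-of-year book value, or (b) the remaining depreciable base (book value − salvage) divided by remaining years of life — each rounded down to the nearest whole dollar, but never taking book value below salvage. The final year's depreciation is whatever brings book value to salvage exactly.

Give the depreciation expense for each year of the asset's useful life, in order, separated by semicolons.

Depreciable base = $349,543 − $24,400 = $325,143.
Year 1: DB = ⌊$349,543 × 150%/7⌋ = $74,902; SL = ⌊$325,143/7⌋ = $46,449 → take DB $74,902. Book value $274,641.
Year 2: DB = ⌊$274,641 × 150%/7⌋ = $58,851; SL = ⌊$250,241/6⌋ = $41,706 → take DB $58,851. Book value $215,790.
Year 3: DB = ⌊$215,790 × 150%/7⌋ = $46,240; SL = ⌊$191,390/5⌋ = $38,278 → take DB $46,240. Book value $169,550.
Year 4: DB = ⌊$169,550 × 150%/7⌋ = $36,332; SL = ⌊$145,150/4⌋ = $36,287 → take DB $36,332. Book value $133,218.
Year 5: DB = ⌊$133,218 × 150%/7⌋ = $28,546; SL = ⌊$108,818/3⌋ = $36,272 → take SL $36,272. Book value $96,946.
Year 6: DB = ⌊$96,946 × 150%/7⌋ = $20,774; SL = ⌊$72,546/2⌋ = $36,273 → take SL $36,273. Book value $60,673.
Year 7 (final): $60,673 − $24,400 = $36,273. Book value $24,400.

$74,902; $58,851; $46,240; $36,332; $36,272; $36,273; $36,273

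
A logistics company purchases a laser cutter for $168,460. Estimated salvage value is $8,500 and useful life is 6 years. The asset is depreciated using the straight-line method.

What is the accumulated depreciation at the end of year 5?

Depreciable base = $168,460 − $8,500 = $159,960.
Annual expense = $159,960 / 6 = $26,660.
End of year 1: book value $141,800.
End of year 2: book value $115,140.
End of year 3: book value $88,480.
End of year 4: book value $61,820.
End of year 5: book value $35,160.
Accumulated through year 5 = $168,460 − $35,160 = $133,300.

$133,300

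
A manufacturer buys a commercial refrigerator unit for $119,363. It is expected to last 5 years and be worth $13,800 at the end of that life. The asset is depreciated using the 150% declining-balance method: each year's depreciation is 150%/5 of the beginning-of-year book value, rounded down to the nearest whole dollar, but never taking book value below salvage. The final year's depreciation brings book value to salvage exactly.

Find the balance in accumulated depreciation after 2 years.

Depreciable base = $119,363 − $13,800 = $105,563.
Year 1: ⌊$119,363 × 150%/5⌋ = $35,808. Book value $83,555.
Year 2: ⌊$83,555 × 150%/5⌋ = $25,066. Book value $58,489.
Accumulated through year 2 = $119,363 − $58,489 = $60,874.

$60,874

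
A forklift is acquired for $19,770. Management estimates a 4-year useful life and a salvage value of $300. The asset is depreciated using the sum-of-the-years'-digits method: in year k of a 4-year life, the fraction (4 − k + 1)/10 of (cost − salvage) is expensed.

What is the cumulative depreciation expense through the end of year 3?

$17,523

Depreciable base = $19,770 − $300 = $19,470.
Sum of the years' digits = 4+3+2+1 = 10.
Year 1: $19,470 × 4/10 = $7,788. Book value $11,982.
Year 2: $19,470 × 3/10 = $5,841. Book value $6,141.
Year 3: $19,470 × 2/10 = $3,894. Book value $2,247.
Accumulated through year 3 = $19,770 − $2,247 = $17,523.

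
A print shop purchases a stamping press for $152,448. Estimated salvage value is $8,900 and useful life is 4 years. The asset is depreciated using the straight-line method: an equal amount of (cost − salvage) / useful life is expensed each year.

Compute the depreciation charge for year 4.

$35,887

Depreciable base = $152,448 − $8,900 = $143,548.
Annual expense = $143,548 / 4 = $35,887.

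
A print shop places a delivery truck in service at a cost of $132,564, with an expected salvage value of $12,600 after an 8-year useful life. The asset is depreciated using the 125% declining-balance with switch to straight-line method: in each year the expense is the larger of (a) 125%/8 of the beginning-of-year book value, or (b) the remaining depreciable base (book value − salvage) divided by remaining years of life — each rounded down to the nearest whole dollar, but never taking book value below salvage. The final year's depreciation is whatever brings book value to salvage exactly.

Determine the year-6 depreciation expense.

Depreciable base = $132,564 − $12,600 = $119,964.
Year 1: DB = ⌊$132,564 × 125%/8⌋ = $20,713; SL = ⌊$119,964/8⌋ = $14,995 → take DB $20,713. Book value $111,851.
Year 2: DB = ⌊$111,851 × 125%/8⌋ = $17,476; SL = ⌊$99,251/7⌋ = $14,178 → take DB $17,476. Book value $94,375.
Year 3: DB = ⌊$94,375 × 125%/8⌋ = $14,746; SL = ⌊$81,775/6⌋ = $13,629 → take DB $14,746. Book value $79,629.
Year 4: DB = ⌊$79,629 × 125%/8⌋ = $12,442; SL = ⌊$67,029/5⌋ = $13,405 → take SL $13,405. Book value $66,224.
Year 5: DB = ⌊$66,224 × 125%/8⌋ = $10,347; SL = ⌊$53,624/4⌋ = $13,406 → take SL $13,406. Book value $52,818.
Year 6: DB = ⌊$52,818 × 125%/8⌋ = $8,252; SL = ⌊$40,218/3⌋ = $13,406 → take SL $13,406. Book value $39,412.

$13,406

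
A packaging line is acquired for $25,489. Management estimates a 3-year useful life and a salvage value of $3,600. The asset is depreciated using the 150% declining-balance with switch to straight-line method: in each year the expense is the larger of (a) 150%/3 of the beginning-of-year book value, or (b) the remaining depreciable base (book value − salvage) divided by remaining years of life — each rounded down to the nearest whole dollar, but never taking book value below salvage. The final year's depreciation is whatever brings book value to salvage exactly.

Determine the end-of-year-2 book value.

Depreciable base = $25,489 − $3,600 = $21,889.
Year 1: DB = ⌊$25,489 × 150%/3⌋ = $12,744; SL = ⌊$21,889/3⌋ = $7,296 → take DB $12,744. Book value $12,745.
Year 2: DB = ⌊$12,745 × 150%/3⌋ = $6,372; SL = ⌊$9,145/2⌋ = $4,572 → take DB $6,372. Book value $6,373.

$6,373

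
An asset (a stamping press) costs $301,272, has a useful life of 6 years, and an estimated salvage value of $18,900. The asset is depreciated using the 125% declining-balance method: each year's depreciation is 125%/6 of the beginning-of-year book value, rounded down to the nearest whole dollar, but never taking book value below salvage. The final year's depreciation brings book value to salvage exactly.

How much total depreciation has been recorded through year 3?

Depreciable base = $301,272 − $18,900 = $282,372.
Year 1: ⌊$301,272 × 125%/6⌋ = $62,765. Book value $238,507.
Year 2: ⌊$238,507 × 125%/6⌋ = $49,688. Book value $188,819.
Year 3: ⌊$188,819 × 125%/6⌋ = $39,337. Book value $149,482.
Accumulated through year 3 = $301,272 − $149,482 = $151,790.

$151,790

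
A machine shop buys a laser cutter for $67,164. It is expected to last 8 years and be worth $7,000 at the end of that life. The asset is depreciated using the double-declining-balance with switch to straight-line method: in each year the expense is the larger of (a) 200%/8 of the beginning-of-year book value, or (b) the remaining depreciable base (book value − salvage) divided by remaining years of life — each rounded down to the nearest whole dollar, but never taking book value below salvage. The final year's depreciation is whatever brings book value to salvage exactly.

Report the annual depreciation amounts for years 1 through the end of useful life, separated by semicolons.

Depreciable base = $67,164 − $7,000 = $60,164.
Year 1: DB = ⌊$67,164 × 200%/8⌋ = $16,791; SL = ⌊$60,164/8⌋ = $7,520 → take DB $16,791. Book value $50,373.
Year 2: DB = ⌊$50,373 × 200%/8⌋ = $12,593; SL = ⌊$43,373/7⌋ = $6,196 → take DB $12,593. Book value $37,780.
Year 3: DB = ⌊$37,780 × 200%/8⌋ = $9,445; SL = ⌊$30,780/6⌋ = $5,130 → take DB $9,445. Book value $28,335.
Year 4: DB = ⌊$28,335 × 200%/8⌋ = $7,083; SL = ⌊$21,335/5⌋ = $4,267 → take DB $7,083. Book value $21,252.
Year 5: DB = ⌊$21,252 × 200%/8⌋ = $5,313; SL = ⌊$14,252/4⌋ = $3,563 → take DB $5,313. Book value $15,939.
Year 6: DB = ⌊$15,939 × 200%/8⌋ = $3,984; SL = ⌊$8,939/3⌋ = $2,979 → take DB $3,984. Book value $11,955.
Year 7: DB = ⌊$11,955 × 200%/8⌋ = $2,988; SL = ⌊$4,955/2⌋ = $2,477 → take DB $2,988. Book value $8,967.
Year 8 (final): $8,967 − $7,000 = $1,967. Book value $7,000.

$16,791; $12,593; $9,445; $7,083; $5,313; $3,984; $2,988; $1,967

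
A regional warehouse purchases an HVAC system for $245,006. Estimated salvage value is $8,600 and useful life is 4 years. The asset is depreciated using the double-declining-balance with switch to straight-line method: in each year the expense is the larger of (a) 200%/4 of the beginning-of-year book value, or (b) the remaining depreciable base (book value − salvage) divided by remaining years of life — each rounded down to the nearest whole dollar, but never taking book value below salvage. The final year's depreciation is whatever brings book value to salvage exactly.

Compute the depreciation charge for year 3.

$30,626

Depreciable base = $245,006 − $8,600 = $236,406.
Year 1: DB = ⌊$245,006 × 200%/4⌋ = $122,503; SL = ⌊$236,406/4⌋ = $59,101 → take DB $122,503. Book value $122,503.
Year 2: DB = ⌊$122,503 × 200%/4⌋ = $61,251; SL = ⌊$113,903/3⌋ = $37,967 → take DB $61,251. Book value $61,252.
Year 3: DB = ⌊$61,252 × 200%/4⌋ = $30,626; SL = ⌊$52,652/2⌋ = $26,326 → take DB $30,626. Book value $30,626.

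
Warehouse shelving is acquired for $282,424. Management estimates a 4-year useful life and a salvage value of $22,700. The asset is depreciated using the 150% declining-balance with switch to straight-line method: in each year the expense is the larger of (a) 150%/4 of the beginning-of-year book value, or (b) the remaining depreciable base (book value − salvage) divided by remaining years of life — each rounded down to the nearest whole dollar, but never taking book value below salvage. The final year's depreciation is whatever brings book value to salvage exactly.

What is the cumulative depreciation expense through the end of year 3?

$215,913

Depreciable base = $282,424 − $22,700 = $259,724.
Year 1: DB = ⌊$282,424 × 150%/4⌋ = $105,909; SL = ⌊$259,724/4⌋ = $64,931 → take DB $105,909. Book value $176,515.
Year 2: DB = ⌊$176,515 × 150%/4⌋ = $66,193; SL = ⌊$153,815/3⌋ = $51,271 → take DB $66,193. Book value $110,322.
Year 3: DB = ⌊$110,322 × 150%/4⌋ = $41,370; SL = ⌊$87,622/2⌋ = $43,811 → take SL $43,811. Book value $66,511.
Accumulated through year 3 = $282,424 − $66,511 = $215,913.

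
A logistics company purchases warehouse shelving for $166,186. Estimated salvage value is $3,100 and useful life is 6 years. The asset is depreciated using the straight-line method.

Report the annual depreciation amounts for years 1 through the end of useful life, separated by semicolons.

$27,181; $27,181; $27,181; $27,181; $27,181; $27,181

Depreciable base = $166,186 − $3,100 = $163,086.
Annual expense = $163,086 / 6 = $27,181.
End of year 1: book value $139,005.
End of year 2: book value $111,824.
End of year 3: book value $84,643.
End of year 4: book value $57,462.
End of year 5: book value $30,281.
End of year 6: book value $3,100.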